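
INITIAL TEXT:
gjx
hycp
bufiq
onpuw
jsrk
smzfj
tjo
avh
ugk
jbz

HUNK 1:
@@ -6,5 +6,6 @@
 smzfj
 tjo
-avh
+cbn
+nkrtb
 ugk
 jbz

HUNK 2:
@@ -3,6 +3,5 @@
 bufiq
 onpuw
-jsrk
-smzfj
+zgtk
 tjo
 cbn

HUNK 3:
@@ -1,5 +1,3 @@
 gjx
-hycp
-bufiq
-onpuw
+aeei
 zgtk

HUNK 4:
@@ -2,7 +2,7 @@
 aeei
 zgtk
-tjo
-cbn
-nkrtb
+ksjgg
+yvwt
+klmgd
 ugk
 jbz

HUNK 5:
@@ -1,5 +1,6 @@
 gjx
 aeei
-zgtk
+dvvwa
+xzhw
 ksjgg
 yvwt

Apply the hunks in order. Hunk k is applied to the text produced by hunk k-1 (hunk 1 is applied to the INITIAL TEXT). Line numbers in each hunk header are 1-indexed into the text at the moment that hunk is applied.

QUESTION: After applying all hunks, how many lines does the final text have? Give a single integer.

Hunk 1: at line 6 remove [avh] add [cbn,nkrtb] -> 11 lines: gjx hycp bufiq onpuw jsrk smzfj tjo cbn nkrtb ugk jbz
Hunk 2: at line 3 remove [jsrk,smzfj] add [zgtk] -> 10 lines: gjx hycp bufiq onpuw zgtk tjo cbn nkrtb ugk jbz
Hunk 3: at line 1 remove [hycp,bufiq,onpuw] add [aeei] -> 8 lines: gjx aeei zgtk tjo cbn nkrtb ugk jbz
Hunk 4: at line 2 remove [tjo,cbn,nkrtb] add [ksjgg,yvwt,klmgd] -> 8 lines: gjx aeei zgtk ksjgg yvwt klmgd ugk jbz
Hunk 5: at line 1 remove [zgtk] add [dvvwa,xzhw] -> 9 lines: gjx aeei dvvwa xzhw ksjgg yvwt klmgd ugk jbz
Final line count: 9

Answer: 9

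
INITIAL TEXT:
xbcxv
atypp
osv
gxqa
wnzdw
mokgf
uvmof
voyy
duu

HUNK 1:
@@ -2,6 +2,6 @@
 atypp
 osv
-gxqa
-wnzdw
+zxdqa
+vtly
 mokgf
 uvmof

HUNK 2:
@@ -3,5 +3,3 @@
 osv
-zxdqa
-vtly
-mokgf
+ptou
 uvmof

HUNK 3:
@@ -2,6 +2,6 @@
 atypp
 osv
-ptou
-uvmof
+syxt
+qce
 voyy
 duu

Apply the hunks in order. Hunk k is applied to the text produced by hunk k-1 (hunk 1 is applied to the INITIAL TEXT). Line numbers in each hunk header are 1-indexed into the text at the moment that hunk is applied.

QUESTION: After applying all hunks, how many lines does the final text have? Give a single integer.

Answer: 7

Derivation:
Hunk 1: at line 2 remove [gxqa,wnzdw] add [zxdqa,vtly] -> 9 lines: xbcxv atypp osv zxdqa vtly mokgf uvmof voyy duu
Hunk 2: at line 3 remove [zxdqa,vtly,mokgf] add [ptou] -> 7 lines: xbcxv atypp osv ptou uvmof voyy duu
Hunk 3: at line 2 remove [ptou,uvmof] add [syxt,qce] -> 7 lines: xbcxv atypp osv syxt qce voyy duu
Final line count: 7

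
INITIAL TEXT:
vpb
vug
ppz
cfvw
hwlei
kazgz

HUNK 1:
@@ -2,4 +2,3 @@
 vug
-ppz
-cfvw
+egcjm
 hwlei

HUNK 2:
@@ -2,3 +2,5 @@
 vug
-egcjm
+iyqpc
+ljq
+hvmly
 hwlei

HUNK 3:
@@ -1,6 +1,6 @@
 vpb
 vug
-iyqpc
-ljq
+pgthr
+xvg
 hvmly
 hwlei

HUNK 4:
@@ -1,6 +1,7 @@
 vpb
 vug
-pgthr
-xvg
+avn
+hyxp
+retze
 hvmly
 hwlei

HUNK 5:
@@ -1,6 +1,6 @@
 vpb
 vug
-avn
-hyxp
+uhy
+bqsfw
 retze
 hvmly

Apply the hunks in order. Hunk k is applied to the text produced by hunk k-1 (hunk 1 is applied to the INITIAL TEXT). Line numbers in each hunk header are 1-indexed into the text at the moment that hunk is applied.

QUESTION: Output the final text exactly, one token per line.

Answer: vpb
vug
uhy
bqsfw
retze
hvmly
hwlei
kazgz

Derivation:
Hunk 1: at line 2 remove [ppz,cfvw] add [egcjm] -> 5 lines: vpb vug egcjm hwlei kazgz
Hunk 2: at line 2 remove [egcjm] add [iyqpc,ljq,hvmly] -> 7 lines: vpb vug iyqpc ljq hvmly hwlei kazgz
Hunk 3: at line 1 remove [iyqpc,ljq] add [pgthr,xvg] -> 7 lines: vpb vug pgthr xvg hvmly hwlei kazgz
Hunk 4: at line 1 remove [pgthr,xvg] add [avn,hyxp,retze] -> 8 lines: vpb vug avn hyxp retze hvmly hwlei kazgz
Hunk 5: at line 1 remove [avn,hyxp] add [uhy,bqsfw] -> 8 lines: vpb vug uhy bqsfw retze hvmly hwlei kazgz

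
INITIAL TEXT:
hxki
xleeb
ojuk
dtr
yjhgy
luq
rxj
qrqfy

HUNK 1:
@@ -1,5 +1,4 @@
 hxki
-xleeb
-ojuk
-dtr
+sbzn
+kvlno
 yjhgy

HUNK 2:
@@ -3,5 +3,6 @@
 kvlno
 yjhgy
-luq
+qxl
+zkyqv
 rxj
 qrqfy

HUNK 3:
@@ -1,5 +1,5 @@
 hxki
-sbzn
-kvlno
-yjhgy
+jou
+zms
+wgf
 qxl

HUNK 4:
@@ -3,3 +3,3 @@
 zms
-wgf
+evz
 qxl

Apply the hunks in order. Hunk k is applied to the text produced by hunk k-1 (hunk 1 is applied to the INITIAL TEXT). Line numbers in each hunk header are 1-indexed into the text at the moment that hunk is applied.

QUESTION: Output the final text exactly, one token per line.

Hunk 1: at line 1 remove [xleeb,ojuk,dtr] add [sbzn,kvlno] -> 7 lines: hxki sbzn kvlno yjhgy luq rxj qrqfy
Hunk 2: at line 3 remove [luq] add [qxl,zkyqv] -> 8 lines: hxki sbzn kvlno yjhgy qxl zkyqv rxj qrqfy
Hunk 3: at line 1 remove [sbzn,kvlno,yjhgy] add [jou,zms,wgf] -> 8 lines: hxki jou zms wgf qxl zkyqv rxj qrqfy
Hunk 4: at line 3 remove [wgf] add [evz] -> 8 lines: hxki jou zms evz qxl zkyqv rxj qrqfy

Answer: hxki
jou
zms
evz
qxl
zkyqv
rxj
qrqfy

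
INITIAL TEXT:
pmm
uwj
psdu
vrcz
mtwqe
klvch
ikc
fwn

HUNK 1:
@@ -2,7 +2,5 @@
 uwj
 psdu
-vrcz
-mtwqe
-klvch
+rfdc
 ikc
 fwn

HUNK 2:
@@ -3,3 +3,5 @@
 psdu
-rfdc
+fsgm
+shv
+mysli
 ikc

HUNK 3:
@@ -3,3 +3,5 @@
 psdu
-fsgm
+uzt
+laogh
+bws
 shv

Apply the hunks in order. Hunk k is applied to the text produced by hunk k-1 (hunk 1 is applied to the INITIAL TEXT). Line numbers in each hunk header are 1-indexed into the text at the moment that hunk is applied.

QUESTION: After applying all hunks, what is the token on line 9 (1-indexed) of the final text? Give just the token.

Answer: ikc

Derivation:
Hunk 1: at line 2 remove [vrcz,mtwqe,klvch] add [rfdc] -> 6 lines: pmm uwj psdu rfdc ikc fwn
Hunk 2: at line 3 remove [rfdc] add [fsgm,shv,mysli] -> 8 lines: pmm uwj psdu fsgm shv mysli ikc fwn
Hunk 3: at line 3 remove [fsgm] add [uzt,laogh,bws] -> 10 lines: pmm uwj psdu uzt laogh bws shv mysli ikc fwn
Final line 9: ikc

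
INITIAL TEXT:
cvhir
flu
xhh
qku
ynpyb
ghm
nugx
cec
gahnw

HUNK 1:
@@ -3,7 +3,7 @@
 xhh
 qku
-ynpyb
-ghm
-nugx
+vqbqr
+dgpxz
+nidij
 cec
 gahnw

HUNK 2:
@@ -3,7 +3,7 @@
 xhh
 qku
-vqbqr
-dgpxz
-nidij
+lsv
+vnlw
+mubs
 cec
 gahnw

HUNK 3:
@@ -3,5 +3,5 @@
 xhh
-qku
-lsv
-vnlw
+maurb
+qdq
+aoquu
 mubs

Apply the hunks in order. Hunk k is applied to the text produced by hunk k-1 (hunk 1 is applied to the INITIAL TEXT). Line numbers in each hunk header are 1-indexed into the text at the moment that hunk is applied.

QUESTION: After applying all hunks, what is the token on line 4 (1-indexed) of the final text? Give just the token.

Hunk 1: at line 3 remove [ynpyb,ghm,nugx] add [vqbqr,dgpxz,nidij] -> 9 lines: cvhir flu xhh qku vqbqr dgpxz nidij cec gahnw
Hunk 2: at line 3 remove [vqbqr,dgpxz,nidij] add [lsv,vnlw,mubs] -> 9 lines: cvhir flu xhh qku lsv vnlw mubs cec gahnw
Hunk 3: at line 3 remove [qku,lsv,vnlw] add [maurb,qdq,aoquu] -> 9 lines: cvhir flu xhh maurb qdq aoquu mubs cec gahnw
Final line 4: maurb

Answer: maurb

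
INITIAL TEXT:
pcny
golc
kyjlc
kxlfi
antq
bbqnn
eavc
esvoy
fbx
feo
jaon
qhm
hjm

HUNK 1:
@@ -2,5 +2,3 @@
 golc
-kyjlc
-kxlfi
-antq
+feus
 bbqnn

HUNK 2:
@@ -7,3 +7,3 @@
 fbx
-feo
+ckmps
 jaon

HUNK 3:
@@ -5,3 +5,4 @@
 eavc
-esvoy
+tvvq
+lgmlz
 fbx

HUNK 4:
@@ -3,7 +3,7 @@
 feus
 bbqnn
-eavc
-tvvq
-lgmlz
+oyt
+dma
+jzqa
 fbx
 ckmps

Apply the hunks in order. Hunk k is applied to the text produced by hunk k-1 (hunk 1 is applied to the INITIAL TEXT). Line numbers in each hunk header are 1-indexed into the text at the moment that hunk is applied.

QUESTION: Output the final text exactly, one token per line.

Answer: pcny
golc
feus
bbqnn
oyt
dma
jzqa
fbx
ckmps
jaon
qhm
hjm

Derivation:
Hunk 1: at line 2 remove [kyjlc,kxlfi,antq] add [feus] -> 11 lines: pcny golc feus bbqnn eavc esvoy fbx feo jaon qhm hjm
Hunk 2: at line 7 remove [feo] add [ckmps] -> 11 lines: pcny golc feus bbqnn eavc esvoy fbx ckmps jaon qhm hjm
Hunk 3: at line 5 remove [esvoy] add [tvvq,lgmlz] -> 12 lines: pcny golc feus bbqnn eavc tvvq lgmlz fbx ckmps jaon qhm hjm
Hunk 4: at line 3 remove [eavc,tvvq,lgmlz] add [oyt,dma,jzqa] -> 12 lines: pcny golc feus bbqnn oyt dma jzqa fbx ckmps jaon qhm hjm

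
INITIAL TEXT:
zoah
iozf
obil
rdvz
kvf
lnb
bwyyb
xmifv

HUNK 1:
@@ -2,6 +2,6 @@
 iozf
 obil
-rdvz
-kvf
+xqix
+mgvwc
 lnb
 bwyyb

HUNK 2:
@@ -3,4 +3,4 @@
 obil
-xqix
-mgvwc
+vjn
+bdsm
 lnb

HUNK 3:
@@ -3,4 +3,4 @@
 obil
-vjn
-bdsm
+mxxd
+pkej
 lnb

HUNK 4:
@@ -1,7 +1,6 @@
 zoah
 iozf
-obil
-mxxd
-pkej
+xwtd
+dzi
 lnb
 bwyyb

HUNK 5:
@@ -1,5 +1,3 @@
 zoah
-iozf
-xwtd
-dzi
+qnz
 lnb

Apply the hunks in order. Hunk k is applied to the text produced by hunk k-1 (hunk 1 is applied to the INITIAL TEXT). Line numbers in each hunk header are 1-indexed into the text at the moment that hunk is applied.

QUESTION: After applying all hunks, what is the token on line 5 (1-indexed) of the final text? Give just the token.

Answer: xmifv

Derivation:
Hunk 1: at line 2 remove [rdvz,kvf] add [xqix,mgvwc] -> 8 lines: zoah iozf obil xqix mgvwc lnb bwyyb xmifv
Hunk 2: at line 3 remove [xqix,mgvwc] add [vjn,bdsm] -> 8 lines: zoah iozf obil vjn bdsm lnb bwyyb xmifv
Hunk 3: at line 3 remove [vjn,bdsm] add [mxxd,pkej] -> 8 lines: zoah iozf obil mxxd pkej lnb bwyyb xmifv
Hunk 4: at line 1 remove [obil,mxxd,pkej] add [xwtd,dzi] -> 7 lines: zoah iozf xwtd dzi lnb bwyyb xmifv
Hunk 5: at line 1 remove [iozf,xwtd,dzi] add [qnz] -> 5 lines: zoah qnz lnb bwyyb xmifv
Final line 5: xmifv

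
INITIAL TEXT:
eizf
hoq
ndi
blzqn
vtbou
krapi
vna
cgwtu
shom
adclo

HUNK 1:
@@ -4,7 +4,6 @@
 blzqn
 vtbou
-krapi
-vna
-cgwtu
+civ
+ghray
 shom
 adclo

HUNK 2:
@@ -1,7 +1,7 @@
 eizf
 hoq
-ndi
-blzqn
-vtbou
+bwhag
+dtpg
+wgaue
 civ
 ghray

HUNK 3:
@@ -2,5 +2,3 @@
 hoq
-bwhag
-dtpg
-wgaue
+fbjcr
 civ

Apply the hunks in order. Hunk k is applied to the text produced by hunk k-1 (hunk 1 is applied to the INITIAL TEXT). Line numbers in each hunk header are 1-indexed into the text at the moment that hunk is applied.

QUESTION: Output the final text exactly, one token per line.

Answer: eizf
hoq
fbjcr
civ
ghray
shom
adclo

Derivation:
Hunk 1: at line 4 remove [krapi,vna,cgwtu] add [civ,ghray] -> 9 lines: eizf hoq ndi blzqn vtbou civ ghray shom adclo
Hunk 2: at line 1 remove [ndi,blzqn,vtbou] add [bwhag,dtpg,wgaue] -> 9 lines: eizf hoq bwhag dtpg wgaue civ ghray shom adclo
Hunk 3: at line 2 remove [bwhag,dtpg,wgaue] add [fbjcr] -> 7 lines: eizf hoq fbjcr civ ghray shom adclo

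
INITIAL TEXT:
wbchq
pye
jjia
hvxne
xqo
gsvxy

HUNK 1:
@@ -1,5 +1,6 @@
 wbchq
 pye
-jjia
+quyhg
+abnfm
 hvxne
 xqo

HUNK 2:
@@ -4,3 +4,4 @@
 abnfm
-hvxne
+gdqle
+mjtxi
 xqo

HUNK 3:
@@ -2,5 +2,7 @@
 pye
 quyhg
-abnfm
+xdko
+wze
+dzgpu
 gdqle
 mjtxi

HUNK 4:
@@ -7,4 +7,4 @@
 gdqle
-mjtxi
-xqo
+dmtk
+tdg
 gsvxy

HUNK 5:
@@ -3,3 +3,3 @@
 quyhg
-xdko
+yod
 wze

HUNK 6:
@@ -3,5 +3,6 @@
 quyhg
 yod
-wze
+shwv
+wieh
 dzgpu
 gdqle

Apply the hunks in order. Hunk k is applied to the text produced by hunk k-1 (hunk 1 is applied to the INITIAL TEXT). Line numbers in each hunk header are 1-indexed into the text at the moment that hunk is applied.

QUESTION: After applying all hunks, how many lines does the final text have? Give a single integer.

Answer: 11

Derivation:
Hunk 1: at line 1 remove [jjia] add [quyhg,abnfm] -> 7 lines: wbchq pye quyhg abnfm hvxne xqo gsvxy
Hunk 2: at line 4 remove [hvxne] add [gdqle,mjtxi] -> 8 lines: wbchq pye quyhg abnfm gdqle mjtxi xqo gsvxy
Hunk 3: at line 2 remove [abnfm] add [xdko,wze,dzgpu] -> 10 lines: wbchq pye quyhg xdko wze dzgpu gdqle mjtxi xqo gsvxy
Hunk 4: at line 7 remove [mjtxi,xqo] add [dmtk,tdg] -> 10 lines: wbchq pye quyhg xdko wze dzgpu gdqle dmtk tdg gsvxy
Hunk 5: at line 3 remove [xdko] add [yod] -> 10 lines: wbchq pye quyhg yod wze dzgpu gdqle dmtk tdg gsvxy
Hunk 6: at line 3 remove [wze] add [shwv,wieh] -> 11 lines: wbchq pye quyhg yod shwv wieh dzgpu gdqle dmtk tdg gsvxy
Final line count: 11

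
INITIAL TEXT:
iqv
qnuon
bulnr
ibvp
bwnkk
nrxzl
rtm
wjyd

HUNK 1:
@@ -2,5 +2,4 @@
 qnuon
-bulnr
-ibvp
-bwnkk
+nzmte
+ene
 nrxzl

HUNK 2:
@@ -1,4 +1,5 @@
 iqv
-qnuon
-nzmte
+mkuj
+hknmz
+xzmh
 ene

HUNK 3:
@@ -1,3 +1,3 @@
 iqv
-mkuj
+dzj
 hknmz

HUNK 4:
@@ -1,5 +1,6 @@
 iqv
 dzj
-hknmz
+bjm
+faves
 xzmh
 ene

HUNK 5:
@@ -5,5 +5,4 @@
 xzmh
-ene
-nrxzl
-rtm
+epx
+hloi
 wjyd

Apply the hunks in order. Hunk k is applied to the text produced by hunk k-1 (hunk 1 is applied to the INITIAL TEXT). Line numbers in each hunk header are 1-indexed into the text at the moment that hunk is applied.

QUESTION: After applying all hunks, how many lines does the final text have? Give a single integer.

Hunk 1: at line 2 remove [bulnr,ibvp,bwnkk] add [nzmte,ene] -> 7 lines: iqv qnuon nzmte ene nrxzl rtm wjyd
Hunk 2: at line 1 remove [qnuon,nzmte] add [mkuj,hknmz,xzmh] -> 8 lines: iqv mkuj hknmz xzmh ene nrxzl rtm wjyd
Hunk 3: at line 1 remove [mkuj] add [dzj] -> 8 lines: iqv dzj hknmz xzmh ene nrxzl rtm wjyd
Hunk 4: at line 1 remove [hknmz] add [bjm,faves] -> 9 lines: iqv dzj bjm faves xzmh ene nrxzl rtm wjyd
Hunk 5: at line 5 remove [ene,nrxzl,rtm] add [epx,hloi] -> 8 lines: iqv dzj bjm faves xzmh epx hloi wjyd
Final line count: 8

Answer: 8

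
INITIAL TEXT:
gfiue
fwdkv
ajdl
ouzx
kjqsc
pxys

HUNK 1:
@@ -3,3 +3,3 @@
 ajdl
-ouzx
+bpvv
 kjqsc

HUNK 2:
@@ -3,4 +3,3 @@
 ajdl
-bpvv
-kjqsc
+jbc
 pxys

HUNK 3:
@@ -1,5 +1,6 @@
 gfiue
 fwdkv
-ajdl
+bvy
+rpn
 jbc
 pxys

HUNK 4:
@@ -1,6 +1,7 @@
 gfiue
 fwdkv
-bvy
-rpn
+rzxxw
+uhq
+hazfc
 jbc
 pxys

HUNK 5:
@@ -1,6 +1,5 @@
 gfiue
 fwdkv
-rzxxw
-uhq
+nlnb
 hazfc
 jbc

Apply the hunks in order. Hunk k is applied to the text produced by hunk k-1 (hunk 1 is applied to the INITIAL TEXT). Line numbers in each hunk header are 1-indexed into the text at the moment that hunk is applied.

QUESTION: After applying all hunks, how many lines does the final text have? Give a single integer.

Answer: 6

Derivation:
Hunk 1: at line 3 remove [ouzx] add [bpvv] -> 6 lines: gfiue fwdkv ajdl bpvv kjqsc pxys
Hunk 2: at line 3 remove [bpvv,kjqsc] add [jbc] -> 5 lines: gfiue fwdkv ajdl jbc pxys
Hunk 3: at line 1 remove [ajdl] add [bvy,rpn] -> 6 lines: gfiue fwdkv bvy rpn jbc pxys
Hunk 4: at line 1 remove [bvy,rpn] add [rzxxw,uhq,hazfc] -> 7 lines: gfiue fwdkv rzxxw uhq hazfc jbc pxys
Hunk 5: at line 1 remove [rzxxw,uhq] add [nlnb] -> 6 lines: gfiue fwdkv nlnb hazfc jbc pxys
Final line count: 6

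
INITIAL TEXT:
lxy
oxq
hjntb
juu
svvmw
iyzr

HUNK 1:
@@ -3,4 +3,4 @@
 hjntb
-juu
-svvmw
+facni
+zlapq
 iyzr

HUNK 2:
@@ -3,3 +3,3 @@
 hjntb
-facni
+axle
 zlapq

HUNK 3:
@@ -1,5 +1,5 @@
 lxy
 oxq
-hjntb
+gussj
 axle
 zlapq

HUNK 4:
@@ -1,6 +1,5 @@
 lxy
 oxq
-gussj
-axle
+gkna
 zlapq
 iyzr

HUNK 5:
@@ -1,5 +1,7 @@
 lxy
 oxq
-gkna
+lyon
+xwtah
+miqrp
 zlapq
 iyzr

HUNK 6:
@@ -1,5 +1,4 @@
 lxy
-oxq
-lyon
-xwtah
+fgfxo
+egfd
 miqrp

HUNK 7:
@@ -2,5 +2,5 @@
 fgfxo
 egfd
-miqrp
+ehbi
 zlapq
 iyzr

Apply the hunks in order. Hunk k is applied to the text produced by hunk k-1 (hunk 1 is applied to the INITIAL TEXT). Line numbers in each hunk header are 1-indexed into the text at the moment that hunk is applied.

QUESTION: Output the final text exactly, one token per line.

Hunk 1: at line 3 remove [juu,svvmw] add [facni,zlapq] -> 6 lines: lxy oxq hjntb facni zlapq iyzr
Hunk 2: at line 3 remove [facni] add [axle] -> 6 lines: lxy oxq hjntb axle zlapq iyzr
Hunk 3: at line 1 remove [hjntb] add [gussj] -> 6 lines: lxy oxq gussj axle zlapq iyzr
Hunk 4: at line 1 remove [gussj,axle] add [gkna] -> 5 lines: lxy oxq gkna zlapq iyzr
Hunk 5: at line 1 remove [gkna] add [lyon,xwtah,miqrp] -> 7 lines: lxy oxq lyon xwtah miqrp zlapq iyzr
Hunk 6: at line 1 remove [oxq,lyon,xwtah] add [fgfxo,egfd] -> 6 lines: lxy fgfxo egfd miqrp zlapq iyzr
Hunk 7: at line 2 remove [miqrp] add [ehbi] -> 6 lines: lxy fgfxo egfd ehbi zlapq iyzr

Answer: lxy
fgfxo
egfd
ehbi
zlapq
iyzr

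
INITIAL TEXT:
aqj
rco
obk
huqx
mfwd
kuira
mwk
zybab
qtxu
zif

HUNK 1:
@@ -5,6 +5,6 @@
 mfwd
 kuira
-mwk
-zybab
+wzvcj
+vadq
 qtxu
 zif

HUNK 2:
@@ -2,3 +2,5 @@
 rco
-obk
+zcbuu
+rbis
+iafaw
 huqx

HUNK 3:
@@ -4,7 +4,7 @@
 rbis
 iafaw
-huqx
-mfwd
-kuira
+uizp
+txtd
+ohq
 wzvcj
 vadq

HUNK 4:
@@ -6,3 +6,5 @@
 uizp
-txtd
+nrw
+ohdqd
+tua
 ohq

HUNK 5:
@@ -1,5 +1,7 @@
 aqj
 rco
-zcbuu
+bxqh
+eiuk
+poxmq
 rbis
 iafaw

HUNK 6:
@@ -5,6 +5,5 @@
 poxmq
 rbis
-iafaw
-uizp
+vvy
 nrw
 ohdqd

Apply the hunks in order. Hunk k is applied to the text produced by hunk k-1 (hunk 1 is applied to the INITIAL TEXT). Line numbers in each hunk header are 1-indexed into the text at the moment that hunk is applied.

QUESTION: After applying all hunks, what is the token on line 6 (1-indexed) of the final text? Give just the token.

Answer: rbis

Derivation:
Hunk 1: at line 5 remove [mwk,zybab] add [wzvcj,vadq] -> 10 lines: aqj rco obk huqx mfwd kuira wzvcj vadq qtxu zif
Hunk 2: at line 2 remove [obk] add [zcbuu,rbis,iafaw] -> 12 lines: aqj rco zcbuu rbis iafaw huqx mfwd kuira wzvcj vadq qtxu zif
Hunk 3: at line 4 remove [huqx,mfwd,kuira] add [uizp,txtd,ohq] -> 12 lines: aqj rco zcbuu rbis iafaw uizp txtd ohq wzvcj vadq qtxu zif
Hunk 4: at line 6 remove [txtd] add [nrw,ohdqd,tua] -> 14 lines: aqj rco zcbuu rbis iafaw uizp nrw ohdqd tua ohq wzvcj vadq qtxu zif
Hunk 5: at line 1 remove [zcbuu] add [bxqh,eiuk,poxmq] -> 16 lines: aqj rco bxqh eiuk poxmq rbis iafaw uizp nrw ohdqd tua ohq wzvcj vadq qtxu zif
Hunk 6: at line 5 remove [iafaw,uizp] add [vvy] -> 15 lines: aqj rco bxqh eiuk poxmq rbis vvy nrw ohdqd tua ohq wzvcj vadq qtxu zif
Final line 6: rbis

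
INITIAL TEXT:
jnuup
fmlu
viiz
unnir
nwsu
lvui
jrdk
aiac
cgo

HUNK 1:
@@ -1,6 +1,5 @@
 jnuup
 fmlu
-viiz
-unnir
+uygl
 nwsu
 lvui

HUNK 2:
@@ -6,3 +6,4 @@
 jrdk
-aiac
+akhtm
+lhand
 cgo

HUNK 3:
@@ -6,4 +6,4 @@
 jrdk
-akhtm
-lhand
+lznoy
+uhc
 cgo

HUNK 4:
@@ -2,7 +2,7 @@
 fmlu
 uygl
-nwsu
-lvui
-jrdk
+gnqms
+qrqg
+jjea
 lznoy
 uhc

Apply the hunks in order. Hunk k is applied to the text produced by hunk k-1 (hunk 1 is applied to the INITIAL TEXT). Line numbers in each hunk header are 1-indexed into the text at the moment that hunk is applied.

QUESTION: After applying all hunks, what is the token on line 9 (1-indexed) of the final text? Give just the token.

Answer: cgo

Derivation:
Hunk 1: at line 1 remove [viiz,unnir] add [uygl] -> 8 lines: jnuup fmlu uygl nwsu lvui jrdk aiac cgo
Hunk 2: at line 6 remove [aiac] add [akhtm,lhand] -> 9 lines: jnuup fmlu uygl nwsu lvui jrdk akhtm lhand cgo
Hunk 3: at line 6 remove [akhtm,lhand] add [lznoy,uhc] -> 9 lines: jnuup fmlu uygl nwsu lvui jrdk lznoy uhc cgo
Hunk 4: at line 2 remove [nwsu,lvui,jrdk] add [gnqms,qrqg,jjea] -> 9 lines: jnuup fmlu uygl gnqms qrqg jjea lznoy uhc cgo
Final line 9: cgo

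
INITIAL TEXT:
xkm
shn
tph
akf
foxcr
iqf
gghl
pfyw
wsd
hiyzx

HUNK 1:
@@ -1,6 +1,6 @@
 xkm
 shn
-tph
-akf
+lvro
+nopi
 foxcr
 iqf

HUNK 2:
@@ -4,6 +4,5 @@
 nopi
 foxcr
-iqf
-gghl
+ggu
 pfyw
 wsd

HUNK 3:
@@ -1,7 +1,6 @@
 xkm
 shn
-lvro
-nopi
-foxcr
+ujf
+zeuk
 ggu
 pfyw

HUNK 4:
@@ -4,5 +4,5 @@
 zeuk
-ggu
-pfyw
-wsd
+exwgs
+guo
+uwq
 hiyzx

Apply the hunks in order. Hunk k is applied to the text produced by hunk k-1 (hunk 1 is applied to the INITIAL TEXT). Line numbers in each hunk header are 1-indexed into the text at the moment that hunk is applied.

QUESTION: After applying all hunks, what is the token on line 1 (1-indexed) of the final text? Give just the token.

Answer: xkm

Derivation:
Hunk 1: at line 1 remove [tph,akf] add [lvro,nopi] -> 10 lines: xkm shn lvro nopi foxcr iqf gghl pfyw wsd hiyzx
Hunk 2: at line 4 remove [iqf,gghl] add [ggu] -> 9 lines: xkm shn lvro nopi foxcr ggu pfyw wsd hiyzx
Hunk 3: at line 1 remove [lvro,nopi,foxcr] add [ujf,zeuk] -> 8 lines: xkm shn ujf zeuk ggu pfyw wsd hiyzx
Hunk 4: at line 4 remove [ggu,pfyw,wsd] add [exwgs,guo,uwq] -> 8 lines: xkm shn ujf zeuk exwgs guo uwq hiyzx
Final line 1: xkm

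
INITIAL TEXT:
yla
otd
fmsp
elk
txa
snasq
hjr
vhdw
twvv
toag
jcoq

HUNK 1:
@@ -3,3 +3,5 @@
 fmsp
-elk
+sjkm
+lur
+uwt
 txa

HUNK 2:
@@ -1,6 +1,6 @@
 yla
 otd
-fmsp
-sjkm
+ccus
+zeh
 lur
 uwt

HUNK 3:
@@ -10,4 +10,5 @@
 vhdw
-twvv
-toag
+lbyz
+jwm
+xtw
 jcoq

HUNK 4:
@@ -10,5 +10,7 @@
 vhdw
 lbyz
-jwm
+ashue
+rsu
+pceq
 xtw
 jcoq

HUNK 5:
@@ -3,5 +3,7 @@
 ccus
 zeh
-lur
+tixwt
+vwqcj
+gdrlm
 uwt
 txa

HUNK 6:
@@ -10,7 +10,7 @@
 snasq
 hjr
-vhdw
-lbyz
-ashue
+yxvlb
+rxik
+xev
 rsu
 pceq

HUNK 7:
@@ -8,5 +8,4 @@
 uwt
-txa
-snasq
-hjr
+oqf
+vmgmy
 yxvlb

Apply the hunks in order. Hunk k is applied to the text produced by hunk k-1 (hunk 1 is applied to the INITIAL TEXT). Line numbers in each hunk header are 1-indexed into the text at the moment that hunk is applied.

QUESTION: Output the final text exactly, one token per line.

Hunk 1: at line 3 remove [elk] add [sjkm,lur,uwt] -> 13 lines: yla otd fmsp sjkm lur uwt txa snasq hjr vhdw twvv toag jcoq
Hunk 2: at line 1 remove [fmsp,sjkm] add [ccus,zeh] -> 13 lines: yla otd ccus zeh lur uwt txa snasq hjr vhdw twvv toag jcoq
Hunk 3: at line 10 remove [twvv,toag] add [lbyz,jwm,xtw] -> 14 lines: yla otd ccus zeh lur uwt txa snasq hjr vhdw lbyz jwm xtw jcoq
Hunk 4: at line 10 remove [jwm] add [ashue,rsu,pceq] -> 16 lines: yla otd ccus zeh lur uwt txa snasq hjr vhdw lbyz ashue rsu pceq xtw jcoq
Hunk 5: at line 3 remove [lur] add [tixwt,vwqcj,gdrlm] -> 18 lines: yla otd ccus zeh tixwt vwqcj gdrlm uwt txa snasq hjr vhdw lbyz ashue rsu pceq xtw jcoq
Hunk 6: at line 10 remove [vhdw,lbyz,ashue] add [yxvlb,rxik,xev] -> 18 lines: yla otd ccus zeh tixwt vwqcj gdrlm uwt txa snasq hjr yxvlb rxik xev rsu pceq xtw jcoq
Hunk 7: at line 8 remove [txa,snasq,hjr] add [oqf,vmgmy] -> 17 lines: yla otd ccus zeh tixwt vwqcj gdrlm uwt oqf vmgmy yxvlb rxik xev rsu pceq xtw jcoq

Answer: yla
otd
ccus
zeh
tixwt
vwqcj
gdrlm
uwt
oqf
vmgmy
yxvlb
rxik
xev
rsu
pceq
xtw
jcoq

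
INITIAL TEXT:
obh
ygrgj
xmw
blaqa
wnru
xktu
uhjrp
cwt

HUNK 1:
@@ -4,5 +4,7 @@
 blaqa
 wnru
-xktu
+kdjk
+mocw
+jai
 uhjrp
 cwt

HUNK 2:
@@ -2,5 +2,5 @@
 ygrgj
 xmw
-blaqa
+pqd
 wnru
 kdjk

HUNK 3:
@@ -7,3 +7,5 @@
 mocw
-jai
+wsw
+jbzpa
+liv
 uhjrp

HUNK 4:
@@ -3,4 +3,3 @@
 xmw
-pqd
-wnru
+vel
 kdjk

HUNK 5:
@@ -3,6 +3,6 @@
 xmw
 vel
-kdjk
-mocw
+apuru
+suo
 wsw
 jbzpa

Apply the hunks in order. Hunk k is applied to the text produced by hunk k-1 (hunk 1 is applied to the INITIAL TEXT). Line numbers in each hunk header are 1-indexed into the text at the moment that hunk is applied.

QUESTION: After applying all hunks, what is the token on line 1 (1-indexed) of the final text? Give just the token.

Hunk 1: at line 4 remove [xktu] add [kdjk,mocw,jai] -> 10 lines: obh ygrgj xmw blaqa wnru kdjk mocw jai uhjrp cwt
Hunk 2: at line 2 remove [blaqa] add [pqd] -> 10 lines: obh ygrgj xmw pqd wnru kdjk mocw jai uhjrp cwt
Hunk 3: at line 7 remove [jai] add [wsw,jbzpa,liv] -> 12 lines: obh ygrgj xmw pqd wnru kdjk mocw wsw jbzpa liv uhjrp cwt
Hunk 4: at line 3 remove [pqd,wnru] add [vel] -> 11 lines: obh ygrgj xmw vel kdjk mocw wsw jbzpa liv uhjrp cwt
Hunk 5: at line 3 remove [kdjk,mocw] add [apuru,suo] -> 11 lines: obh ygrgj xmw vel apuru suo wsw jbzpa liv uhjrp cwt
Final line 1: obh

Answer: obh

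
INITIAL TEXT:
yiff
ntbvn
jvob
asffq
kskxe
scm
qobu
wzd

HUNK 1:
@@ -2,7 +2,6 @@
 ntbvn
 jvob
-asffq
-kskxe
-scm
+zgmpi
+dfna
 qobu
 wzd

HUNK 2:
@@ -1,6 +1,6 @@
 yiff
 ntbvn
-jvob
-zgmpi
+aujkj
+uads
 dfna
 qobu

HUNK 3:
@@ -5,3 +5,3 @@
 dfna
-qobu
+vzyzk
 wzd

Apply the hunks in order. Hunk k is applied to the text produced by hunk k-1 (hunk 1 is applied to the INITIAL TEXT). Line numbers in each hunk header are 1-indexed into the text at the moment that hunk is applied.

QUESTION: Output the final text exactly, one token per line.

Answer: yiff
ntbvn
aujkj
uads
dfna
vzyzk
wzd

Derivation:
Hunk 1: at line 2 remove [asffq,kskxe,scm] add [zgmpi,dfna] -> 7 lines: yiff ntbvn jvob zgmpi dfna qobu wzd
Hunk 2: at line 1 remove [jvob,zgmpi] add [aujkj,uads] -> 7 lines: yiff ntbvn aujkj uads dfna qobu wzd
Hunk 3: at line 5 remove [qobu] add [vzyzk] -> 7 lines: yiff ntbvn aujkj uads dfna vzyzk wzd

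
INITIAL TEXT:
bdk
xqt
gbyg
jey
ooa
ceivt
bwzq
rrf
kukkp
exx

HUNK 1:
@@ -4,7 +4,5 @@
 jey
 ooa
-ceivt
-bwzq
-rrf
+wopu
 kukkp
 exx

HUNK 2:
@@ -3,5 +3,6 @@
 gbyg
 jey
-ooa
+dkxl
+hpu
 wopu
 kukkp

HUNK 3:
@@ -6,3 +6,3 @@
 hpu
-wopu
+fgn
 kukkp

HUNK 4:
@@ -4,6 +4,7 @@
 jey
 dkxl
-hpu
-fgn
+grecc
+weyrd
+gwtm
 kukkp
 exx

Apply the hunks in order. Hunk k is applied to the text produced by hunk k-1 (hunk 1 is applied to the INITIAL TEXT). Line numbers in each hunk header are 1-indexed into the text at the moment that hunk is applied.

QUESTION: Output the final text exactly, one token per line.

Answer: bdk
xqt
gbyg
jey
dkxl
grecc
weyrd
gwtm
kukkp
exx

Derivation:
Hunk 1: at line 4 remove [ceivt,bwzq,rrf] add [wopu] -> 8 lines: bdk xqt gbyg jey ooa wopu kukkp exx
Hunk 2: at line 3 remove [ooa] add [dkxl,hpu] -> 9 lines: bdk xqt gbyg jey dkxl hpu wopu kukkp exx
Hunk 3: at line 6 remove [wopu] add [fgn] -> 9 lines: bdk xqt gbyg jey dkxl hpu fgn kukkp exx
Hunk 4: at line 4 remove [hpu,fgn] add [grecc,weyrd,gwtm] -> 10 lines: bdk xqt gbyg jey dkxl grecc weyrd gwtm kukkp exx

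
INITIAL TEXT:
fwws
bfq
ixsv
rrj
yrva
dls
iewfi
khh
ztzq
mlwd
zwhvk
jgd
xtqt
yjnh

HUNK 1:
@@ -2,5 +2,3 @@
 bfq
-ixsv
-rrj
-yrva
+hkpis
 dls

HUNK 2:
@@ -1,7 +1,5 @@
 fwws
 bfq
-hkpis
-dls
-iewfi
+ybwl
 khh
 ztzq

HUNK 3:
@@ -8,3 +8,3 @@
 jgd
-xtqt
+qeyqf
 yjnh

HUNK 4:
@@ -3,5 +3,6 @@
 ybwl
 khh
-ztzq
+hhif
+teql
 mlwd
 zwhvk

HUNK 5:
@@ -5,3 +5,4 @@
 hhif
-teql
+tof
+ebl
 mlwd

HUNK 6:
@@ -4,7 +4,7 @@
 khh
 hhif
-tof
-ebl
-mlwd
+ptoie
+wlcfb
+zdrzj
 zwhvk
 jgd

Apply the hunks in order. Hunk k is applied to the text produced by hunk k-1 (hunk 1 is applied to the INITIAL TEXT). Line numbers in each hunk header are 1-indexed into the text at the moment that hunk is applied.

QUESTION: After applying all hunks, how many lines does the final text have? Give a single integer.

Answer: 12

Derivation:
Hunk 1: at line 2 remove [ixsv,rrj,yrva] add [hkpis] -> 12 lines: fwws bfq hkpis dls iewfi khh ztzq mlwd zwhvk jgd xtqt yjnh
Hunk 2: at line 1 remove [hkpis,dls,iewfi] add [ybwl] -> 10 lines: fwws bfq ybwl khh ztzq mlwd zwhvk jgd xtqt yjnh
Hunk 3: at line 8 remove [xtqt] add [qeyqf] -> 10 lines: fwws bfq ybwl khh ztzq mlwd zwhvk jgd qeyqf yjnh
Hunk 4: at line 3 remove [ztzq] add [hhif,teql] -> 11 lines: fwws bfq ybwl khh hhif teql mlwd zwhvk jgd qeyqf yjnh
Hunk 5: at line 5 remove [teql] add [tof,ebl] -> 12 lines: fwws bfq ybwl khh hhif tof ebl mlwd zwhvk jgd qeyqf yjnh
Hunk 6: at line 4 remove [tof,ebl,mlwd] add [ptoie,wlcfb,zdrzj] -> 12 lines: fwws bfq ybwl khh hhif ptoie wlcfb zdrzj zwhvk jgd qeyqf yjnh
Final line count: 12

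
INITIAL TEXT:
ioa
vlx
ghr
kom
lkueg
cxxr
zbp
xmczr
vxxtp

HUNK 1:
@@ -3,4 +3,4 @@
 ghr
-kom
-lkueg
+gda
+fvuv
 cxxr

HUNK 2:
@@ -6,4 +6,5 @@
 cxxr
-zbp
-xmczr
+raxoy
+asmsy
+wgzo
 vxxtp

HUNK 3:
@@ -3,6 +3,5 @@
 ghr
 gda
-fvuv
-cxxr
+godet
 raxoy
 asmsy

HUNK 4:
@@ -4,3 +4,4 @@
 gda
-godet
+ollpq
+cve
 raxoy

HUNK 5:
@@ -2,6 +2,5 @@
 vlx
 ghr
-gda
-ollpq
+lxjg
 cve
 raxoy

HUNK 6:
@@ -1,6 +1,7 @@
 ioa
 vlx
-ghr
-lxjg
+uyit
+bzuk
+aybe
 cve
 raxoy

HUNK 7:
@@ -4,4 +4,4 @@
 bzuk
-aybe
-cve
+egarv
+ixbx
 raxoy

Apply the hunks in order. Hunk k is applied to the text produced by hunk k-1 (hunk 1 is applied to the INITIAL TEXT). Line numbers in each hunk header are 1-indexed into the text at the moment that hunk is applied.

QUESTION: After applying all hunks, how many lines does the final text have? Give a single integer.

Hunk 1: at line 3 remove [kom,lkueg] add [gda,fvuv] -> 9 lines: ioa vlx ghr gda fvuv cxxr zbp xmczr vxxtp
Hunk 2: at line 6 remove [zbp,xmczr] add [raxoy,asmsy,wgzo] -> 10 lines: ioa vlx ghr gda fvuv cxxr raxoy asmsy wgzo vxxtp
Hunk 3: at line 3 remove [fvuv,cxxr] add [godet] -> 9 lines: ioa vlx ghr gda godet raxoy asmsy wgzo vxxtp
Hunk 4: at line 4 remove [godet] add [ollpq,cve] -> 10 lines: ioa vlx ghr gda ollpq cve raxoy asmsy wgzo vxxtp
Hunk 5: at line 2 remove [gda,ollpq] add [lxjg] -> 9 lines: ioa vlx ghr lxjg cve raxoy asmsy wgzo vxxtp
Hunk 6: at line 1 remove [ghr,lxjg] add [uyit,bzuk,aybe] -> 10 lines: ioa vlx uyit bzuk aybe cve raxoy asmsy wgzo vxxtp
Hunk 7: at line 4 remove [aybe,cve] add [egarv,ixbx] -> 10 lines: ioa vlx uyit bzuk egarv ixbx raxoy asmsy wgzo vxxtp
Final line count: 10

Answer: 10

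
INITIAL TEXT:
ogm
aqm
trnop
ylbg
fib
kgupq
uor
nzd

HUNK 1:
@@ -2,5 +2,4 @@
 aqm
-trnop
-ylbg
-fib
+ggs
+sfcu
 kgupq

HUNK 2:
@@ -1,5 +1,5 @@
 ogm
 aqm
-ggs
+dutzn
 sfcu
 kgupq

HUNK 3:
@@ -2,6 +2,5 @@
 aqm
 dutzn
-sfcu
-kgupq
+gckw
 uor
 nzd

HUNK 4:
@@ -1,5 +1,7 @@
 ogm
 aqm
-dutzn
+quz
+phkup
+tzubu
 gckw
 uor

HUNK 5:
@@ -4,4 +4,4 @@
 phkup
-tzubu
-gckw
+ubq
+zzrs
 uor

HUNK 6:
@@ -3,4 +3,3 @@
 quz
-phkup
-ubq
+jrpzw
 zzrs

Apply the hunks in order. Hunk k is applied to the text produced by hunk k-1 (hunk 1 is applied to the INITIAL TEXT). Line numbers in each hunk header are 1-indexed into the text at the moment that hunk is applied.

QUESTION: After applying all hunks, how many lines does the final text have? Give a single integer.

Hunk 1: at line 2 remove [trnop,ylbg,fib] add [ggs,sfcu] -> 7 lines: ogm aqm ggs sfcu kgupq uor nzd
Hunk 2: at line 1 remove [ggs] add [dutzn] -> 7 lines: ogm aqm dutzn sfcu kgupq uor nzd
Hunk 3: at line 2 remove [sfcu,kgupq] add [gckw] -> 6 lines: ogm aqm dutzn gckw uor nzd
Hunk 4: at line 1 remove [dutzn] add [quz,phkup,tzubu] -> 8 lines: ogm aqm quz phkup tzubu gckw uor nzd
Hunk 5: at line 4 remove [tzubu,gckw] add [ubq,zzrs] -> 8 lines: ogm aqm quz phkup ubq zzrs uor nzd
Hunk 6: at line 3 remove [phkup,ubq] add [jrpzw] -> 7 lines: ogm aqm quz jrpzw zzrs uor nzd
Final line count: 7

Answer: 7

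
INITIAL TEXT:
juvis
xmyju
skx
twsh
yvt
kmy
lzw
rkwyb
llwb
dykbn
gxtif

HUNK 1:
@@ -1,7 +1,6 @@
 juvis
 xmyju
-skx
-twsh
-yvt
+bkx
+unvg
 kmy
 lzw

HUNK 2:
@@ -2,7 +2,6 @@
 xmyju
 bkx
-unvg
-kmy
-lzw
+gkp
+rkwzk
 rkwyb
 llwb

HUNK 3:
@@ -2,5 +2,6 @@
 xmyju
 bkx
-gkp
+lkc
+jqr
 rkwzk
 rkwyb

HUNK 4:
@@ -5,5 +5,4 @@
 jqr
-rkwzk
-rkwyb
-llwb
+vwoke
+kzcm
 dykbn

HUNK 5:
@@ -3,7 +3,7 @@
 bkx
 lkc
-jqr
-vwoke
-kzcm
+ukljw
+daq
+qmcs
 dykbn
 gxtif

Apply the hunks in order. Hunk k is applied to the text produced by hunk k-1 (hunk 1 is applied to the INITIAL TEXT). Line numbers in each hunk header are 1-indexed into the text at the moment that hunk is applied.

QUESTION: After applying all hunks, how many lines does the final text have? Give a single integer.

Answer: 9

Derivation:
Hunk 1: at line 1 remove [skx,twsh,yvt] add [bkx,unvg] -> 10 lines: juvis xmyju bkx unvg kmy lzw rkwyb llwb dykbn gxtif
Hunk 2: at line 2 remove [unvg,kmy,lzw] add [gkp,rkwzk] -> 9 lines: juvis xmyju bkx gkp rkwzk rkwyb llwb dykbn gxtif
Hunk 3: at line 2 remove [gkp] add [lkc,jqr] -> 10 lines: juvis xmyju bkx lkc jqr rkwzk rkwyb llwb dykbn gxtif
Hunk 4: at line 5 remove [rkwzk,rkwyb,llwb] add [vwoke,kzcm] -> 9 lines: juvis xmyju bkx lkc jqr vwoke kzcm dykbn gxtif
Hunk 5: at line 3 remove [jqr,vwoke,kzcm] add [ukljw,daq,qmcs] -> 9 lines: juvis xmyju bkx lkc ukljw daq qmcs dykbn gxtif
Final line count: 9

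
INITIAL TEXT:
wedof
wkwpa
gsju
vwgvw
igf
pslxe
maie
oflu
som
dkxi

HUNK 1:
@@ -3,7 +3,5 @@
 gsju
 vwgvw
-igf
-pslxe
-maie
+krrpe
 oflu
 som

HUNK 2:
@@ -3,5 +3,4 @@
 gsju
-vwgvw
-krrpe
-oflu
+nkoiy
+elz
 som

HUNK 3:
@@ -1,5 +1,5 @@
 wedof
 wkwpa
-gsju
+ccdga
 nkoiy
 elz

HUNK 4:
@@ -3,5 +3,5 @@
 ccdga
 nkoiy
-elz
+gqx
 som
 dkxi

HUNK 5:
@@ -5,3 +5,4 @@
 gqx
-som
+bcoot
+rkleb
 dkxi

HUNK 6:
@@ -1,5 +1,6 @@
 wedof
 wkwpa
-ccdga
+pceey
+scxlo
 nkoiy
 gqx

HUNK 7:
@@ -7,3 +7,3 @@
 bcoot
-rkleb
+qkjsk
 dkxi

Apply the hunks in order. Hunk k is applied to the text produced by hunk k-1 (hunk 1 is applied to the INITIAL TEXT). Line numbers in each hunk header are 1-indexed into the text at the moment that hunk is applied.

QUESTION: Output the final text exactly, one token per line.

Hunk 1: at line 3 remove [igf,pslxe,maie] add [krrpe] -> 8 lines: wedof wkwpa gsju vwgvw krrpe oflu som dkxi
Hunk 2: at line 3 remove [vwgvw,krrpe,oflu] add [nkoiy,elz] -> 7 lines: wedof wkwpa gsju nkoiy elz som dkxi
Hunk 3: at line 1 remove [gsju] add [ccdga] -> 7 lines: wedof wkwpa ccdga nkoiy elz som dkxi
Hunk 4: at line 3 remove [elz] add [gqx] -> 7 lines: wedof wkwpa ccdga nkoiy gqx som dkxi
Hunk 5: at line 5 remove [som] add [bcoot,rkleb] -> 8 lines: wedof wkwpa ccdga nkoiy gqx bcoot rkleb dkxi
Hunk 6: at line 1 remove [ccdga] add [pceey,scxlo] -> 9 lines: wedof wkwpa pceey scxlo nkoiy gqx bcoot rkleb dkxi
Hunk 7: at line 7 remove [rkleb] add [qkjsk] -> 9 lines: wedof wkwpa pceey scxlo nkoiy gqx bcoot qkjsk dkxi

Answer: wedof
wkwpa
pceey
scxlo
nkoiy
gqx
bcoot
qkjsk
dkxi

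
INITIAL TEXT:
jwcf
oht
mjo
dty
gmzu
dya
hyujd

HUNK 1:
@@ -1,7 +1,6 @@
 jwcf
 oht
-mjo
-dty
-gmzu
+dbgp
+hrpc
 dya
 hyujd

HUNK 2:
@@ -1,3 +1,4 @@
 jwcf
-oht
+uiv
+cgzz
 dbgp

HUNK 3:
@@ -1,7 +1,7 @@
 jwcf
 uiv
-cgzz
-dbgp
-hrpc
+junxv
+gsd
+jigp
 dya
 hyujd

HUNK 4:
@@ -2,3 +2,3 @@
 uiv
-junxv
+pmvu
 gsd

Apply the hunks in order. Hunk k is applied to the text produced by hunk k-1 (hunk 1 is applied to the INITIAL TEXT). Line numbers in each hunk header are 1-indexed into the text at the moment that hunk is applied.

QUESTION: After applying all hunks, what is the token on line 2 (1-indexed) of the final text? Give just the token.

Answer: uiv

Derivation:
Hunk 1: at line 1 remove [mjo,dty,gmzu] add [dbgp,hrpc] -> 6 lines: jwcf oht dbgp hrpc dya hyujd
Hunk 2: at line 1 remove [oht] add [uiv,cgzz] -> 7 lines: jwcf uiv cgzz dbgp hrpc dya hyujd
Hunk 3: at line 1 remove [cgzz,dbgp,hrpc] add [junxv,gsd,jigp] -> 7 lines: jwcf uiv junxv gsd jigp dya hyujd
Hunk 4: at line 2 remove [junxv] add [pmvu] -> 7 lines: jwcf uiv pmvu gsd jigp dya hyujd
Final line 2: uiv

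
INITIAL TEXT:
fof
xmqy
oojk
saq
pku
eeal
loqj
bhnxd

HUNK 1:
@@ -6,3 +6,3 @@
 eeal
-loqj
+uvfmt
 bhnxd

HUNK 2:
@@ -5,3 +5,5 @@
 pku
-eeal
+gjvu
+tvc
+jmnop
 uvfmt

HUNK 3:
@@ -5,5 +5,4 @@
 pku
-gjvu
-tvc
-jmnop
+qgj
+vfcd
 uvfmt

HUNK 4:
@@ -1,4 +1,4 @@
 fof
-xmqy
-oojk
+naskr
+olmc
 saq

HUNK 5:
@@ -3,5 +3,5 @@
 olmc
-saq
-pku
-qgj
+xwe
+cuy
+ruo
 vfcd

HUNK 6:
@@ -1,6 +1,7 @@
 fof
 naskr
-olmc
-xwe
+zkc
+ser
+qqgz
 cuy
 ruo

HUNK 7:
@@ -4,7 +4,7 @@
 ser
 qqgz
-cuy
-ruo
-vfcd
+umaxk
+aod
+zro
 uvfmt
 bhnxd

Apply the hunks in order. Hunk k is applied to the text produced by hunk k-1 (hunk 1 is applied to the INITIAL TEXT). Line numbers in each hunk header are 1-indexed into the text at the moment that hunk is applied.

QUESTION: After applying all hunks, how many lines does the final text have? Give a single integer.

Answer: 10

Derivation:
Hunk 1: at line 6 remove [loqj] add [uvfmt] -> 8 lines: fof xmqy oojk saq pku eeal uvfmt bhnxd
Hunk 2: at line 5 remove [eeal] add [gjvu,tvc,jmnop] -> 10 lines: fof xmqy oojk saq pku gjvu tvc jmnop uvfmt bhnxd
Hunk 3: at line 5 remove [gjvu,tvc,jmnop] add [qgj,vfcd] -> 9 lines: fof xmqy oojk saq pku qgj vfcd uvfmt bhnxd
Hunk 4: at line 1 remove [xmqy,oojk] add [naskr,olmc] -> 9 lines: fof naskr olmc saq pku qgj vfcd uvfmt bhnxd
Hunk 5: at line 3 remove [saq,pku,qgj] add [xwe,cuy,ruo] -> 9 lines: fof naskr olmc xwe cuy ruo vfcd uvfmt bhnxd
Hunk 6: at line 1 remove [olmc,xwe] add [zkc,ser,qqgz] -> 10 lines: fof naskr zkc ser qqgz cuy ruo vfcd uvfmt bhnxd
Hunk 7: at line 4 remove [cuy,ruo,vfcd] add [umaxk,aod,zro] -> 10 lines: fof naskr zkc ser qqgz umaxk aod zro uvfmt bhnxd
Final line count: 10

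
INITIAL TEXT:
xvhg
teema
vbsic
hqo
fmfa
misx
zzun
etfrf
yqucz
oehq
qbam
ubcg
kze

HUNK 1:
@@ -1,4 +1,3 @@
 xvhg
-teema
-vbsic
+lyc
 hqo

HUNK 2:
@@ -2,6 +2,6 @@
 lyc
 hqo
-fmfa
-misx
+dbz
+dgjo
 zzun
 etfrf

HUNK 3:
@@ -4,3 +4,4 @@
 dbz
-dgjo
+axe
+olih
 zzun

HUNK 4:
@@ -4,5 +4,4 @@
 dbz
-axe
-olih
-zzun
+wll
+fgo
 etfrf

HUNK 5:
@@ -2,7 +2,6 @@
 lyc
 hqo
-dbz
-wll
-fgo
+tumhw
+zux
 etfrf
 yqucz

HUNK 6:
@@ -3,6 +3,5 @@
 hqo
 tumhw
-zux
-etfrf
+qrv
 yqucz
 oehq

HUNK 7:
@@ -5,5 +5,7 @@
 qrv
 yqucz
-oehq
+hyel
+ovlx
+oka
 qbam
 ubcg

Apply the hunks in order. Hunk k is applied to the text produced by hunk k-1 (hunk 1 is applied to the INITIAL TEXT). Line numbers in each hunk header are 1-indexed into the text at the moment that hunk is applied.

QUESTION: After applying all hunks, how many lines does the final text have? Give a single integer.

Answer: 12

Derivation:
Hunk 1: at line 1 remove [teema,vbsic] add [lyc] -> 12 lines: xvhg lyc hqo fmfa misx zzun etfrf yqucz oehq qbam ubcg kze
Hunk 2: at line 2 remove [fmfa,misx] add [dbz,dgjo] -> 12 lines: xvhg lyc hqo dbz dgjo zzun etfrf yqucz oehq qbam ubcg kze
Hunk 3: at line 4 remove [dgjo] add [axe,olih] -> 13 lines: xvhg lyc hqo dbz axe olih zzun etfrf yqucz oehq qbam ubcg kze
Hunk 4: at line 4 remove [axe,olih,zzun] add [wll,fgo] -> 12 lines: xvhg lyc hqo dbz wll fgo etfrf yqucz oehq qbam ubcg kze
Hunk 5: at line 2 remove [dbz,wll,fgo] add [tumhw,zux] -> 11 lines: xvhg lyc hqo tumhw zux etfrf yqucz oehq qbam ubcg kze
Hunk 6: at line 3 remove [zux,etfrf] add [qrv] -> 10 lines: xvhg lyc hqo tumhw qrv yqucz oehq qbam ubcg kze
Hunk 7: at line 5 remove [oehq] add [hyel,ovlx,oka] -> 12 lines: xvhg lyc hqo tumhw qrv yqucz hyel ovlx oka qbam ubcg kze
Final line count: 12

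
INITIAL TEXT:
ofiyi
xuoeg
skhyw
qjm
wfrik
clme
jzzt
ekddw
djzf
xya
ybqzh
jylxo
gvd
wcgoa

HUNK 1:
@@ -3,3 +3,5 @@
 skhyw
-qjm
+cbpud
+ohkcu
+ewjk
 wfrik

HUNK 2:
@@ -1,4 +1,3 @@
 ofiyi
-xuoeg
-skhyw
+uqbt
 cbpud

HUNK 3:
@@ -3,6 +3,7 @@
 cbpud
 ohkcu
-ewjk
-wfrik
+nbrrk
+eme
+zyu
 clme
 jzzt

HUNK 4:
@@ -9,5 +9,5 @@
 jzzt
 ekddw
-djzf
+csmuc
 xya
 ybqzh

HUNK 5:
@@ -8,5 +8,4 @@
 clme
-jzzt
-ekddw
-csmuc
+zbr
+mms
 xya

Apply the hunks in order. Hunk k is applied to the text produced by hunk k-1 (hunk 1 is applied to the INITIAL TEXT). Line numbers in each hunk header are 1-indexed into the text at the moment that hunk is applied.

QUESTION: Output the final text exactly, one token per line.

Hunk 1: at line 3 remove [qjm] add [cbpud,ohkcu,ewjk] -> 16 lines: ofiyi xuoeg skhyw cbpud ohkcu ewjk wfrik clme jzzt ekddw djzf xya ybqzh jylxo gvd wcgoa
Hunk 2: at line 1 remove [xuoeg,skhyw] add [uqbt] -> 15 lines: ofiyi uqbt cbpud ohkcu ewjk wfrik clme jzzt ekddw djzf xya ybqzh jylxo gvd wcgoa
Hunk 3: at line 3 remove [ewjk,wfrik] add [nbrrk,eme,zyu] -> 16 lines: ofiyi uqbt cbpud ohkcu nbrrk eme zyu clme jzzt ekddw djzf xya ybqzh jylxo gvd wcgoa
Hunk 4: at line 9 remove [djzf] add [csmuc] -> 16 lines: ofiyi uqbt cbpud ohkcu nbrrk eme zyu clme jzzt ekddw csmuc xya ybqzh jylxo gvd wcgoa
Hunk 5: at line 8 remove [jzzt,ekddw,csmuc] add [zbr,mms] -> 15 lines: ofiyi uqbt cbpud ohkcu nbrrk eme zyu clme zbr mms xya ybqzh jylxo gvd wcgoa

Answer: ofiyi
uqbt
cbpud
ohkcu
nbrrk
eme
zyu
clme
zbr
mms
xya
ybqzh
jylxo
gvd
wcgoa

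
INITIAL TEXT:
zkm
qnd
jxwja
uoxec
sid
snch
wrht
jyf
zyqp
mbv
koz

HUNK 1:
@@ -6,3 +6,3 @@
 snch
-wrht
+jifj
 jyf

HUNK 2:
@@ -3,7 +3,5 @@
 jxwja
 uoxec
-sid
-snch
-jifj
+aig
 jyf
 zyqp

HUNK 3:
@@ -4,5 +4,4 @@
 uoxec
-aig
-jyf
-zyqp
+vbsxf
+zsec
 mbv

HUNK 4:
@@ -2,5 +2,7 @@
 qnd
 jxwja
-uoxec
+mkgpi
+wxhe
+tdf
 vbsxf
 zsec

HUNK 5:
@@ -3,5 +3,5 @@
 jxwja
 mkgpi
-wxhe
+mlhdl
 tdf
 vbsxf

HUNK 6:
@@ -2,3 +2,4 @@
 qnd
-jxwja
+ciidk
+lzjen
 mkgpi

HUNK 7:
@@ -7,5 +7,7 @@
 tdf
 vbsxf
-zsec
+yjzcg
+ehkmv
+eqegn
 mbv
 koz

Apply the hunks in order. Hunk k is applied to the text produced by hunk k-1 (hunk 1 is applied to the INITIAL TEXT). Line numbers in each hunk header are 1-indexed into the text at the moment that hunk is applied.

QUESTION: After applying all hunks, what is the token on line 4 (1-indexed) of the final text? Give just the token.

Answer: lzjen

Derivation:
Hunk 1: at line 6 remove [wrht] add [jifj] -> 11 lines: zkm qnd jxwja uoxec sid snch jifj jyf zyqp mbv koz
Hunk 2: at line 3 remove [sid,snch,jifj] add [aig] -> 9 lines: zkm qnd jxwja uoxec aig jyf zyqp mbv koz
Hunk 3: at line 4 remove [aig,jyf,zyqp] add [vbsxf,zsec] -> 8 lines: zkm qnd jxwja uoxec vbsxf zsec mbv koz
Hunk 4: at line 2 remove [uoxec] add [mkgpi,wxhe,tdf] -> 10 lines: zkm qnd jxwja mkgpi wxhe tdf vbsxf zsec mbv koz
Hunk 5: at line 3 remove [wxhe] add [mlhdl] -> 10 lines: zkm qnd jxwja mkgpi mlhdl tdf vbsxf zsec mbv koz
Hunk 6: at line 2 remove [jxwja] add [ciidk,lzjen] -> 11 lines: zkm qnd ciidk lzjen mkgpi mlhdl tdf vbsxf zsec mbv koz
Hunk 7: at line 7 remove [zsec] add [yjzcg,ehkmv,eqegn] -> 13 lines: zkm qnd ciidk lzjen mkgpi mlhdl tdf vbsxf yjzcg ehkmv eqegn mbv koz
Final line 4: lzjen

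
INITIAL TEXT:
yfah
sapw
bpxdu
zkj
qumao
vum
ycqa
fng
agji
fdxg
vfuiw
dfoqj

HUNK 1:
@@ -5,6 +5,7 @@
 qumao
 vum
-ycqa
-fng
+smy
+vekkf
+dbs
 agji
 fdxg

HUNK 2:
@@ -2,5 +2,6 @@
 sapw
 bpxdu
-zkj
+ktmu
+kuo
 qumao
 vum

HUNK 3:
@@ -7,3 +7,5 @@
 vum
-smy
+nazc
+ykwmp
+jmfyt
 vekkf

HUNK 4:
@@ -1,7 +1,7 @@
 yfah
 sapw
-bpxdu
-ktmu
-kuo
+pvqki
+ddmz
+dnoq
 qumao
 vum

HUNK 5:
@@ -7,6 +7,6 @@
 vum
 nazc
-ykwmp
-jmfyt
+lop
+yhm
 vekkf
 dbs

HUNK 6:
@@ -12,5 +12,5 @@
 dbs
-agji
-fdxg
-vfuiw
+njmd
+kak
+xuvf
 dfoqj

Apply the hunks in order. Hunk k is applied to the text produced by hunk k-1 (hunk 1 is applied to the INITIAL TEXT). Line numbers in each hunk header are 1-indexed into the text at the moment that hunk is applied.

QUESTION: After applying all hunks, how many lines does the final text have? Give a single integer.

Answer: 16

Derivation:
Hunk 1: at line 5 remove [ycqa,fng] add [smy,vekkf,dbs] -> 13 lines: yfah sapw bpxdu zkj qumao vum smy vekkf dbs agji fdxg vfuiw dfoqj
Hunk 2: at line 2 remove [zkj] add [ktmu,kuo] -> 14 lines: yfah sapw bpxdu ktmu kuo qumao vum smy vekkf dbs agji fdxg vfuiw dfoqj
Hunk 3: at line 7 remove [smy] add [nazc,ykwmp,jmfyt] -> 16 lines: yfah sapw bpxdu ktmu kuo qumao vum nazc ykwmp jmfyt vekkf dbs agji fdxg vfuiw dfoqj
Hunk 4: at line 1 remove [bpxdu,ktmu,kuo] add [pvqki,ddmz,dnoq] -> 16 lines: yfah sapw pvqki ddmz dnoq qumao vum nazc ykwmp jmfyt vekkf dbs agji fdxg vfuiw dfoqj
Hunk 5: at line 7 remove [ykwmp,jmfyt] add [lop,yhm] -> 16 lines: yfah sapw pvqki ddmz dnoq qumao vum nazc lop yhm vekkf dbs agji fdxg vfuiw dfoqj
Hunk 6: at line 12 remove [agji,fdxg,vfuiw] add [njmd,kak,xuvf] -> 16 lines: yfah sapw pvqki ddmz dnoq qumao vum nazc lop yhm vekkf dbs njmd kak xuvf dfoqj
Final line count: 16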